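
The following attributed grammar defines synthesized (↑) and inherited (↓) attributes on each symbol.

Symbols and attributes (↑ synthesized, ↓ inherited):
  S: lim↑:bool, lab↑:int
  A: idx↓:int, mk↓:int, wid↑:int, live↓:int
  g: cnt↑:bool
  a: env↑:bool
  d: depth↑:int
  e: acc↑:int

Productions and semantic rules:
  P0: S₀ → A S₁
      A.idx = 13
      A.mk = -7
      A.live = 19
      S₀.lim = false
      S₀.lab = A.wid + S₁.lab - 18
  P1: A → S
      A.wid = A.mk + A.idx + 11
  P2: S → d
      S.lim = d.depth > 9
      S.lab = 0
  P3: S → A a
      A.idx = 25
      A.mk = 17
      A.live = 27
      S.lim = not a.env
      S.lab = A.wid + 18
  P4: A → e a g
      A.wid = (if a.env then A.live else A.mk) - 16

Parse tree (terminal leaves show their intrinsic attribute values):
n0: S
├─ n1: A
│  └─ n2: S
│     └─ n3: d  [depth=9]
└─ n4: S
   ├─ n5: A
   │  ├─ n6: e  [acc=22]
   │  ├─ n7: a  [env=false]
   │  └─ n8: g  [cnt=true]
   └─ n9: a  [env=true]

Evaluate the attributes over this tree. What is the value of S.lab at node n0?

18

1. n1.idx = 13  [13]
2. n1.mk = -7  [-7]
3. n1.live = 19  [19]
4. n3.depth = 9  [terminal]
5. n2.lim = false  [d.depth > 9]
6. n2.lab = 0  [0]
7. n1.wid = 17  [A.mk + A.idx + 11]
8. n5.idx = 25  [25]
9. n5.mk = 17  [17]
10. n5.live = 27  [27]
11. n6.acc = 22  [terminal]
12. n7.env = false  [terminal]
13. n8.cnt = true  [terminal]
14. n5.wid = 1  [(if a.env then A.live else A.mk) - 16]
15. n9.env = true  [terminal]
16. n4.lim = false  [not a.env]
17. n4.lab = 19  [A.wid + 18]
18. n0.lim = false  [false]
19. n0.lab = 18  [A.wid + S₁.lab - 18]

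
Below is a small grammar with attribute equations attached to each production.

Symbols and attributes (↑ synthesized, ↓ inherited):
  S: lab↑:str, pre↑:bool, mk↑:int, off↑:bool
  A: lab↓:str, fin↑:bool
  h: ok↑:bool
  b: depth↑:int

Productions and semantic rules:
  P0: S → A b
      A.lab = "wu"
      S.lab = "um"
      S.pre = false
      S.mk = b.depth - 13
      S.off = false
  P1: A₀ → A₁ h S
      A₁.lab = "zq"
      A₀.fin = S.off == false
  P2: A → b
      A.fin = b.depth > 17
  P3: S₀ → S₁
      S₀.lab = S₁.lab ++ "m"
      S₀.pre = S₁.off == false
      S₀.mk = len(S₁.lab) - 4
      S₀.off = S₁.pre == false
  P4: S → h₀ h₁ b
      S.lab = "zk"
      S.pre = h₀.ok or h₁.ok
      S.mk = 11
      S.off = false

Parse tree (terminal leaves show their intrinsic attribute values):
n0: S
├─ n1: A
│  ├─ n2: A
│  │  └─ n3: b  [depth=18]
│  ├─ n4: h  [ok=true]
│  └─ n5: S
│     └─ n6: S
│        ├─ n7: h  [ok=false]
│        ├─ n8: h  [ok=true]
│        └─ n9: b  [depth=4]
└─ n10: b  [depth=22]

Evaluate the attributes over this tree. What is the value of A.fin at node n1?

true

1. n1.lab = "wu"  ["wu"]
2. n2.lab = "zq"  ["zq"]
3. n3.depth = 18  [terminal]
4. n2.fin = true  [b.depth > 17]
5. n4.ok = true  [terminal]
6. n7.ok = false  [terminal]
7. n8.ok = true  [terminal]
8. n9.depth = 4  [terminal]
9. n6.lab = "zk"  ["zk"]
10. n6.pre = true  [h₀.ok or h₁.ok]
11. n6.mk = 11  [11]
12. n6.off = false  [false]
13. n5.lab = "zkm"  [S₁.lab ++ "m"]
14. n5.pre = true  [S₁.off == false]
15. n5.mk = -2  [len(S₁.lab) - 4]
16. n5.off = false  [S₁.pre == false]
17. n1.fin = true  [S.off == false]
18. n10.depth = 22  [terminal]
19. n0.lab = "um"  ["um"]
20. n0.pre = false  [false]
21. n0.mk = 9  [b.depth - 13]
22. n0.off = false  [false]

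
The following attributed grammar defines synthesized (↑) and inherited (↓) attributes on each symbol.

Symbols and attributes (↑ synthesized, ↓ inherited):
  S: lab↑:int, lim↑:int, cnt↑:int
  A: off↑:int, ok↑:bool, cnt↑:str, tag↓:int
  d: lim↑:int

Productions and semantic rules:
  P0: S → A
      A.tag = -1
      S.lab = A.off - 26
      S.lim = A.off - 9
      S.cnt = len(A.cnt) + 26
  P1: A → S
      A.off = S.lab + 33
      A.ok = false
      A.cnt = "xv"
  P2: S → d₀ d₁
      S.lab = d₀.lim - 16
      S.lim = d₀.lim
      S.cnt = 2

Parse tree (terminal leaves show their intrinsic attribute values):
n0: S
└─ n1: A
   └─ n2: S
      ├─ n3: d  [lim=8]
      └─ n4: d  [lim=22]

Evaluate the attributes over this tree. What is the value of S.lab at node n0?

-1

1. n1.tag = -1  [-1]
2. n3.lim = 8  [terminal]
3. n4.lim = 22  [terminal]
4. n2.lab = -8  [d₀.lim - 16]
5. n2.lim = 8  [d₀.lim]
6. n2.cnt = 2  [2]
7. n1.off = 25  [S.lab + 33]
8. n1.ok = false  [false]
9. n1.cnt = "xv"  ["xv"]
10. n0.lab = -1  [A.off - 26]
11. n0.lim = 16  [A.off - 9]
12. n0.cnt = 28  [len(A.cnt) + 26]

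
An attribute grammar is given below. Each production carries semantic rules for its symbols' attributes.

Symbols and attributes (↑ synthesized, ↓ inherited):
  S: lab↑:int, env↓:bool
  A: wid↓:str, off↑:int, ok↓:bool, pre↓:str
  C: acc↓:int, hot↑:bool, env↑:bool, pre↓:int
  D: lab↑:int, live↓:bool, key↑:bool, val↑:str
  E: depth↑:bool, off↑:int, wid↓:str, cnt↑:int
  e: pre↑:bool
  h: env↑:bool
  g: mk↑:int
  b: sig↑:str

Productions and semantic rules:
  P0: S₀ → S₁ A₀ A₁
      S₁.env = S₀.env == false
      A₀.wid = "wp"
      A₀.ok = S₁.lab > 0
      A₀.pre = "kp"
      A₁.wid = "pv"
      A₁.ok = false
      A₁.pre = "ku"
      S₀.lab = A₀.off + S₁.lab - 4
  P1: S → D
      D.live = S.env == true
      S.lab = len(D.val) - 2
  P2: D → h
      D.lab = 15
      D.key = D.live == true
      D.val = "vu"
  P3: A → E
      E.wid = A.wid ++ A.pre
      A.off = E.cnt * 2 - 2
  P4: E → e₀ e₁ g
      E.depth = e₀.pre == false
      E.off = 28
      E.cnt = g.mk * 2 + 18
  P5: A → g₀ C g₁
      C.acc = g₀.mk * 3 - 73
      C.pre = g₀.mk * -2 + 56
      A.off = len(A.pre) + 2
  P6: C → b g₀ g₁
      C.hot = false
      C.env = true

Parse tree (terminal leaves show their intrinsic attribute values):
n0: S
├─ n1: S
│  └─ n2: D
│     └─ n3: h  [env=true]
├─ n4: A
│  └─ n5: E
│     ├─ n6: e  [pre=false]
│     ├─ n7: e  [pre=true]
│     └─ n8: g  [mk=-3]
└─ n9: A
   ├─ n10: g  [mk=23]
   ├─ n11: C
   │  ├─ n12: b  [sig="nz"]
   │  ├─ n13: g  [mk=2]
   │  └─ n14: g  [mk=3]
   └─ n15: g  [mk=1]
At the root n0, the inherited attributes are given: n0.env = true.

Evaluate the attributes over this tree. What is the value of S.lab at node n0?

18

1. n0.env = true  [given at root]
2. n1.env = false  [S₀.env == false]
3. n2.live = false  [S.env == true]
4. n3.env = true  [terminal]
5. n2.lab = 15  [15]
6. n2.key = false  [D.live == true]
7. n2.val = "vu"  ["vu"]
8. n1.lab = 0  [len(D.val) - 2]
9. n4.wid = "wp"  ["wp"]
10. n4.ok = false  [S₁.lab > 0]
11. n4.pre = "kp"  ["kp"]
12. n5.wid = "wpkp"  [A.wid ++ A.pre]
13. n6.pre = false  [terminal]
14. n7.pre = true  [terminal]
15. n8.mk = -3  [terminal]
16. n5.depth = true  [e₀.pre == false]
17. n5.off = 28  [28]
18. n5.cnt = 12  [g.mk * 2 + 18]
19. n4.off = 22  [E.cnt * 2 - 2]
20. n9.wid = "pv"  ["pv"]
21. n9.ok = false  [false]
22. n9.pre = "ku"  ["ku"]
23. n10.mk = 23  [terminal]
24. n11.acc = -4  [g₀.mk * 3 - 73]
25. n11.pre = 10  [g₀.mk * -2 + 56]
26. n12.sig = "nz"  [terminal]
27. n13.mk = 2  [terminal]
28. n14.mk = 3  [terminal]
29. n11.hot = false  [false]
30. n11.env = true  [true]
31. n15.mk = 1  [terminal]
32. n9.off = 4  [len(A.pre) + 2]
33. n0.lab = 18  [A₀.off + S₁.lab - 4]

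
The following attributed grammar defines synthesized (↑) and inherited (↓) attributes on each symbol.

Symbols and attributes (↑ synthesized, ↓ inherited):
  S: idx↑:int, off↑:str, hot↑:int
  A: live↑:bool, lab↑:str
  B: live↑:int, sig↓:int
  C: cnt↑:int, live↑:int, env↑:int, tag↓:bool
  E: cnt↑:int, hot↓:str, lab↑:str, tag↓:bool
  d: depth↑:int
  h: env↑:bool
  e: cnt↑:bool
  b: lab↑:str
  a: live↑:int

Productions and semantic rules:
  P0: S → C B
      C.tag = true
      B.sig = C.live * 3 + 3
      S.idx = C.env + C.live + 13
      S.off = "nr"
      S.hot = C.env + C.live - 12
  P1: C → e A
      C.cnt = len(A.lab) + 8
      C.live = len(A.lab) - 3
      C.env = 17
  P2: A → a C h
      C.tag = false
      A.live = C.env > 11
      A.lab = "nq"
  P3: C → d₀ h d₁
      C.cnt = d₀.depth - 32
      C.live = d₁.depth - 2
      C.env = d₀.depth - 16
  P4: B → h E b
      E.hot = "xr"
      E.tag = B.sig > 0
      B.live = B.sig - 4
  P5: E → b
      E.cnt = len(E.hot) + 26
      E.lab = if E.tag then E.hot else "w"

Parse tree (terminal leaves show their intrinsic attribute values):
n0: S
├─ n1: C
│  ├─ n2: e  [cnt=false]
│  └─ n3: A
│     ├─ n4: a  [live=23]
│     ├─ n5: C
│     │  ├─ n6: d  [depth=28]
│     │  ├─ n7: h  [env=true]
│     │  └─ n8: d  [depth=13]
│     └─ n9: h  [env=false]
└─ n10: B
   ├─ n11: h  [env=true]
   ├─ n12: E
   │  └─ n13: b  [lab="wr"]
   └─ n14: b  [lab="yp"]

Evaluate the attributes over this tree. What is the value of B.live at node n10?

-4

1. n1.tag = true  [true]
2. n2.cnt = false  [terminal]
3. n4.live = 23  [terminal]
4. n5.tag = false  [false]
5. n6.depth = 28  [terminal]
6. n7.env = true  [terminal]
7. n8.depth = 13  [terminal]
8. n5.cnt = -4  [d₀.depth - 32]
9. n5.live = 11  [d₁.depth - 2]
10. n5.env = 12  [d₀.depth - 16]
11. n9.env = false  [terminal]
12. n3.live = true  [C.env > 11]
13. n3.lab = "nq"  ["nq"]
14. n1.cnt = 10  [len(A.lab) + 8]
15. n1.live = -1  [len(A.lab) - 3]
16. n1.env = 17  [17]
17. n10.sig = 0  [C.live * 3 + 3]
18. n11.env = true  [terminal]
19. n12.hot = "xr"  ["xr"]
20. n12.tag = false  [B.sig > 0]
21. n13.lab = "wr"  [terminal]
22. n12.cnt = 28  [len(E.hot) + 26]
23. n12.lab = "w"  [if E.tag then E.hot else "w"]
24. n14.lab = "yp"  [terminal]
25. n10.live = -4  [B.sig - 4]
26. n0.idx = 29  [C.env + C.live + 13]
27. n0.off = "nr"  ["nr"]
28. n0.hot = 4  [C.env + C.live - 12]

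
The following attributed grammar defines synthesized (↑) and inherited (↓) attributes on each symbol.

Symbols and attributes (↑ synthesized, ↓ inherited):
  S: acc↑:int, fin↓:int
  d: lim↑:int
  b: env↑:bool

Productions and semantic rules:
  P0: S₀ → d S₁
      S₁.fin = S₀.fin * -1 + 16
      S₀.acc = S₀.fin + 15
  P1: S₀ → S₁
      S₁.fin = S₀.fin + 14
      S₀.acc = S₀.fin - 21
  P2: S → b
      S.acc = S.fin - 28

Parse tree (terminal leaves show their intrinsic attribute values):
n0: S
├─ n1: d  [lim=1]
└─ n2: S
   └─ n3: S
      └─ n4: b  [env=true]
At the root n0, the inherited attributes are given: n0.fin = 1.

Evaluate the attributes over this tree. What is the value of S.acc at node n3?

1. n0.fin = 1  [given at root]
2. n1.lim = 1  [terminal]
3. n2.fin = 15  [S₀.fin * -1 + 16]
4. n3.fin = 29  [S₀.fin + 14]
5. n4.env = true  [terminal]
6. n3.acc = 1  [S.fin - 28]
7. n2.acc = -6  [S₀.fin - 21]
8. n0.acc = 16  [S₀.fin + 15]

1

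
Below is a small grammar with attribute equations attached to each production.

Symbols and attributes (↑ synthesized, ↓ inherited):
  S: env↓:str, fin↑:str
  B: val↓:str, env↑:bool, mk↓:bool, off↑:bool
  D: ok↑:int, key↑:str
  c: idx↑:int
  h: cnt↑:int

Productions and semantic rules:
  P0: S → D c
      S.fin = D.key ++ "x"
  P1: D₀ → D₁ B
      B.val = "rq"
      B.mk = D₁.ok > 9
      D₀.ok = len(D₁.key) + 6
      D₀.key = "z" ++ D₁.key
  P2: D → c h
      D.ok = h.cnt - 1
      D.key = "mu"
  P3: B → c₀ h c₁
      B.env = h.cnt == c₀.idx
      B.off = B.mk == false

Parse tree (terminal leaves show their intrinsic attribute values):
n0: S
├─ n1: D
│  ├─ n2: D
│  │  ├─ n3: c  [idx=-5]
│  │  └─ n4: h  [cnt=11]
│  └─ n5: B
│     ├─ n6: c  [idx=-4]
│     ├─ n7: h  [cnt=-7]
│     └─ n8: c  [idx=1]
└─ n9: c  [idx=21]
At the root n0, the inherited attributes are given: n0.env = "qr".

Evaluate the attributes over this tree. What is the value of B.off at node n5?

1. n0.env = "qr"  [given at root]
2. n3.idx = -5  [terminal]
3. n4.cnt = 11  [terminal]
4. n2.ok = 10  [h.cnt - 1]
5. n2.key = "mu"  ["mu"]
6. n5.val = "rq"  ["rq"]
7. n5.mk = true  [D₁.ok > 9]
8. n6.idx = -4  [terminal]
9. n7.cnt = -7  [terminal]
10. n8.idx = 1  [terminal]
11. n5.env = false  [h.cnt == c₀.idx]
12. n5.off = false  [B.mk == false]
13. n1.ok = 8  [len(D₁.key) + 6]
14. n1.key = "zmu"  ["z" ++ D₁.key]
15. n9.idx = 21  [terminal]
16. n0.fin = "zmux"  [D.key ++ "x"]

false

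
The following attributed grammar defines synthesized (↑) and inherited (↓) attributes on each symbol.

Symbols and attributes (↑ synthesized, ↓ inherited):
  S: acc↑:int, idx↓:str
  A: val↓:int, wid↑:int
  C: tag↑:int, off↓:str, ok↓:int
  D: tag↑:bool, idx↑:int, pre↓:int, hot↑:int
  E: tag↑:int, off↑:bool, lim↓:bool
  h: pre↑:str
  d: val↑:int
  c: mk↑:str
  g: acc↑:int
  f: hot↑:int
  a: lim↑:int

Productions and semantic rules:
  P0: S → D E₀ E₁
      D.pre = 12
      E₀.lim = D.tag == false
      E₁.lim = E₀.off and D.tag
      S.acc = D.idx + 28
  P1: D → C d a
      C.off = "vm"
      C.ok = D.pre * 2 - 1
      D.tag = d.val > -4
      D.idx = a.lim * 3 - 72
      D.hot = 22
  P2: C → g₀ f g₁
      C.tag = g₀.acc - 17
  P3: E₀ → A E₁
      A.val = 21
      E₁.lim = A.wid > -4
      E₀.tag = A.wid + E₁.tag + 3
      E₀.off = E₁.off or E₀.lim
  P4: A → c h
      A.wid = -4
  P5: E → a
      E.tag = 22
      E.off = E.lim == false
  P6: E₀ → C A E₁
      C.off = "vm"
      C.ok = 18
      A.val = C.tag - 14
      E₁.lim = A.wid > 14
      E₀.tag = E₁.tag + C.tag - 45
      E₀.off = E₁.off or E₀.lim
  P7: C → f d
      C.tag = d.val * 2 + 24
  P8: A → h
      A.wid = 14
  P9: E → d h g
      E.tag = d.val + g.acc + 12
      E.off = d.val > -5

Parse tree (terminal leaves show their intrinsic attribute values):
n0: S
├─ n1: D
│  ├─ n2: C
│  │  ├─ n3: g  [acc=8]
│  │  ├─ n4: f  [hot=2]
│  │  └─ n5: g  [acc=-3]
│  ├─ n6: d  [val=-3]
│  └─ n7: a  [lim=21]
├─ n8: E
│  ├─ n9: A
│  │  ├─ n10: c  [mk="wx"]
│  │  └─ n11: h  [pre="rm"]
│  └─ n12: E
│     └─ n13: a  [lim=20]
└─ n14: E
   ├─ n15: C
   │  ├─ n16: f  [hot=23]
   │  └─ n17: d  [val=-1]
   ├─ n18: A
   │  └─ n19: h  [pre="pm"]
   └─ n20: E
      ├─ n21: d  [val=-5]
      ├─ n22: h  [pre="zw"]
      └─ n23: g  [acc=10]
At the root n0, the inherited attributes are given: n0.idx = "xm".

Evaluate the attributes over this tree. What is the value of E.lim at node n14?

true

1. n0.idx = "xm"  [given at root]
2. n1.pre = 12  [12]
3. n2.off = "vm"  ["vm"]
4. n2.ok = 23  [D.pre * 2 - 1]
5. n3.acc = 8  [terminal]
6. n4.hot = 2  [terminal]
7. n5.acc = -3  [terminal]
8. n2.tag = -9  [g₀.acc - 17]
9. n6.val = -3  [terminal]
10. n7.lim = 21  [terminal]
11. n1.tag = true  [d.val > -4]
12. n1.idx = -9  [a.lim * 3 - 72]
13. n1.hot = 22  [22]
14. n8.lim = false  [D.tag == false]
15. n9.val = 21  [21]
16. n10.mk = "wx"  [terminal]
17. n11.pre = "rm"  [terminal]
18. n9.wid = -4  [-4]
19. n12.lim = false  [A.wid > -4]
20. n13.lim = 20  [terminal]
21. n12.tag = 22  [22]
22. n12.off = true  [E.lim == false]
23. n8.tag = 21  [A.wid + E₁.tag + 3]
24. n8.off = true  [E₁.off or E₀.lim]
25. n14.lim = true  [E₀.off and D.tag]
26. n15.off = "vm"  ["vm"]
27. n15.ok = 18  [18]
28. n16.hot = 23  [terminal]
29. n17.val = -1  [terminal]
30. n15.tag = 22  [d.val * 2 + 24]
31. n18.val = 8  [C.tag - 14]
32. n19.pre = "pm"  [terminal]
33. n18.wid = 14  [14]
34. n20.lim = false  [A.wid > 14]
35. n21.val = -5  [terminal]
36. n22.pre = "zw"  [terminal]
37. n23.acc = 10  [terminal]
38. n20.tag = 17  [d.val + g.acc + 12]
39. n20.off = false  [d.val > -5]
40. n14.tag = -6  [E₁.tag + C.tag - 45]
41. n14.off = true  [E₁.off or E₀.lim]
42. n0.acc = 19  [D.idx + 28]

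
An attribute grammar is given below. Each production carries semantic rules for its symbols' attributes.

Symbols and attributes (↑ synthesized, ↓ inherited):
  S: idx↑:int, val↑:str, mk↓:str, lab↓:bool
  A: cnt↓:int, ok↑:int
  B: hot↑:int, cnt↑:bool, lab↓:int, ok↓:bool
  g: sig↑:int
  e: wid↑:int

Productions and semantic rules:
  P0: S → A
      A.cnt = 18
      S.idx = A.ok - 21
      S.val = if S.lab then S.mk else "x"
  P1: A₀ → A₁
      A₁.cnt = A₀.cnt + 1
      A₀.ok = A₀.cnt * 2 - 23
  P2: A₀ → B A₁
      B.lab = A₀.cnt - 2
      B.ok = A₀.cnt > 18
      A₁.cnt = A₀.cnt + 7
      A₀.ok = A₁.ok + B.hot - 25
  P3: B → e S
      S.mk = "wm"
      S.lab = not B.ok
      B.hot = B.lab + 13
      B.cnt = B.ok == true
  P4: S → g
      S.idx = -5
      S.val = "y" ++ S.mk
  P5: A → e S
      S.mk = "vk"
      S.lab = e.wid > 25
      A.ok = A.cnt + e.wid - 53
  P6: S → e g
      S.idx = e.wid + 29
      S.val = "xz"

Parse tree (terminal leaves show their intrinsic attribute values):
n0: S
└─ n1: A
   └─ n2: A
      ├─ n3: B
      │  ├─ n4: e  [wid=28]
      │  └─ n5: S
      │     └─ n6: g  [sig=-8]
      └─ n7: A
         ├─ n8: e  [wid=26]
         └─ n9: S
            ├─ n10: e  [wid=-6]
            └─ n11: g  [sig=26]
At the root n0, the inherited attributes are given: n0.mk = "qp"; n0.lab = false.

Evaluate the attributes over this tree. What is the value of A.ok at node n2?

4

1. n0.mk = "qp"  [given at root]
2. n0.lab = false  [given at root]
3. n1.cnt = 18  [18]
4. n2.cnt = 19  [A₀.cnt + 1]
5. n3.lab = 17  [A₀.cnt - 2]
6. n3.ok = true  [A₀.cnt > 18]
7. n4.wid = 28  [terminal]
8. n5.mk = "wm"  ["wm"]
9. n5.lab = false  [not B.ok]
10. n6.sig = -8  [terminal]
11. n5.idx = -5  [-5]
12. n5.val = "ywm"  ["y" ++ S.mk]
13. n3.hot = 30  [B.lab + 13]
14. n3.cnt = true  [B.ok == true]
15. n7.cnt = 26  [A₀.cnt + 7]
16. n8.wid = 26  [terminal]
17. n9.mk = "vk"  ["vk"]
18. n9.lab = true  [e.wid > 25]
19. n10.wid = -6  [terminal]
20. n11.sig = 26  [terminal]
21. n9.idx = 23  [e.wid + 29]
22. n9.val = "xz"  ["xz"]
23. n7.ok = -1  [A.cnt + e.wid - 53]
24. n2.ok = 4  [A₁.ok + B.hot - 25]
25. n1.ok = 13  [A₀.cnt * 2 - 23]
26. n0.idx = -8  [A.ok - 21]
27. n0.val = "x"  [if S.lab then S.mk else "x"]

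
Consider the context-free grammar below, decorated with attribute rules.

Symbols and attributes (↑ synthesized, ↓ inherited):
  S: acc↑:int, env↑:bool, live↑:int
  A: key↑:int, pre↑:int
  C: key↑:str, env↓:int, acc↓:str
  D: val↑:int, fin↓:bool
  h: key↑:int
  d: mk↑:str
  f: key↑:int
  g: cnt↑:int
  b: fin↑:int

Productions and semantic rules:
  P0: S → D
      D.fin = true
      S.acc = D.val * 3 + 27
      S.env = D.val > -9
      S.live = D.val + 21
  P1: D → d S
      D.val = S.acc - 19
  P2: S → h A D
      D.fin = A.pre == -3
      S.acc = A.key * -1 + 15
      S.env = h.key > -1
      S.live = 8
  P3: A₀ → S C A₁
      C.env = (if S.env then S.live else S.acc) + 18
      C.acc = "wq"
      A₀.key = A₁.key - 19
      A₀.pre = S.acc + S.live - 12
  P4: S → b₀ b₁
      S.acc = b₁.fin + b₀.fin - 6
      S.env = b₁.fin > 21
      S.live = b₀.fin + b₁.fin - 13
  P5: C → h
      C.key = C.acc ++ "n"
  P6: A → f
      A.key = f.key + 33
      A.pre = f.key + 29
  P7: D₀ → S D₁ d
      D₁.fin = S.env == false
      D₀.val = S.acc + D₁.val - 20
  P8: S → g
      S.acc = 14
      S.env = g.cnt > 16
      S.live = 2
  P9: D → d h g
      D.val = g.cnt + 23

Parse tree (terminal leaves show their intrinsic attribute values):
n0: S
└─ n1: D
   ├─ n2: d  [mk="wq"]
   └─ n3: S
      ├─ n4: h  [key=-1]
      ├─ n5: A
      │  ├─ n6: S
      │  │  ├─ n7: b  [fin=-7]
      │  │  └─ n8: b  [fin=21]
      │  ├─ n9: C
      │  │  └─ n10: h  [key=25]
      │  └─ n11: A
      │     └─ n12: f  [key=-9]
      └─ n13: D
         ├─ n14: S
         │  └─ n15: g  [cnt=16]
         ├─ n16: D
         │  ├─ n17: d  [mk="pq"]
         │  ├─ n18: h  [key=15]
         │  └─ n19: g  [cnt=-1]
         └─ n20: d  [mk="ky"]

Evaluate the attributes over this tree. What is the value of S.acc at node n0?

1. n1.fin = true  [true]
2. n2.mk = "wq"  [terminal]
3. n4.key = -1  [terminal]
4. n7.fin = -7  [terminal]
5. n8.fin = 21  [terminal]
6. n6.acc = 8  [b₁.fin + b₀.fin - 6]
7. n6.env = false  [b₁.fin > 21]
8. n6.live = 1  [b₀.fin + b₁.fin - 13]
9. n9.env = 26  [(if S.env then S.live else S.acc) + 18]
10. n9.acc = "wq"  ["wq"]
11. n10.key = 25  [terminal]
12. n9.key = "wqn"  [C.acc ++ "n"]
13. n12.key = -9  [terminal]
14. n11.key = 24  [f.key + 33]
15. n11.pre = 20  [f.key + 29]
16. n5.key = 5  [A₁.key - 19]
17. n5.pre = -3  [S.acc + S.live - 12]
18. n13.fin = true  [A.pre == -3]
19. n15.cnt = 16  [terminal]
20. n14.acc = 14  [14]
21. n14.env = false  [g.cnt > 16]
22. n14.live = 2  [2]
23. n16.fin = true  [S.env == false]
24. n17.mk = "pq"  [terminal]
25. n18.key = 15  [terminal]
26. n19.cnt = -1  [terminal]
27. n16.val = 22  [g.cnt + 23]
28. n20.mk = "ky"  [terminal]
29. n13.val = 16  [S.acc + D₁.val - 20]
30. n3.acc = 10  [A.key * -1 + 15]
31. n3.env = false  [h.key > -1]
32. n3.live = 8  [8]
33. n1.val = -9  [S.acc - 19]
34. n0.acc = 0  [D.val * 3 + 27]
35. n0.env = false  [D.val > -9]
36. n0.live = 12  [D.val + 21]

0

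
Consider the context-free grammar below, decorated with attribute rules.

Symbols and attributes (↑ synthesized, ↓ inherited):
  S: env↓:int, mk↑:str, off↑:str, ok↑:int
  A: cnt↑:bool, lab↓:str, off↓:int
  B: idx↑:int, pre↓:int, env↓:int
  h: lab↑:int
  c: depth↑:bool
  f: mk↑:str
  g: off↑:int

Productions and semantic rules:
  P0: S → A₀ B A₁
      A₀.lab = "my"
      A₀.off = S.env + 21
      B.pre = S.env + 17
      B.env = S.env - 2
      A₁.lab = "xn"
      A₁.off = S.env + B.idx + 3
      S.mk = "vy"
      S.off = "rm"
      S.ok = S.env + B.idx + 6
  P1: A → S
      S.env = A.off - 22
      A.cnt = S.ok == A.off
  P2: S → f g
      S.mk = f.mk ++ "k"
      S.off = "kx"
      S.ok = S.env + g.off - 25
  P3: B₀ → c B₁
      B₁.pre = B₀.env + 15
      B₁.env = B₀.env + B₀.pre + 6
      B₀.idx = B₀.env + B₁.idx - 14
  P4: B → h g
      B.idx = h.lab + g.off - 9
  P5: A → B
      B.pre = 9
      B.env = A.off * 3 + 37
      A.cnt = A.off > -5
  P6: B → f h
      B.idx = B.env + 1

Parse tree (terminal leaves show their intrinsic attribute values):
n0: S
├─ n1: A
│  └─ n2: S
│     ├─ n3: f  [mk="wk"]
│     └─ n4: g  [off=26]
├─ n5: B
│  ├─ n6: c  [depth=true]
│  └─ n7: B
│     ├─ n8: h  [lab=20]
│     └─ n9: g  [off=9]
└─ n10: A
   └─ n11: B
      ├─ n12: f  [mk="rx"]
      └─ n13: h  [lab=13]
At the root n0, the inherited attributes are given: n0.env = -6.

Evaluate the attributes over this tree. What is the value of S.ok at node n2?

1. n0.env = -6  [given at root]
2. n1.lab = "my"  ["my"]
3. n1.off = 15  [S.env + 21]
4. n2.env = -7  [A.off - 22]
5. n3.mk = "wk"  [terminal]
6. n4.off = 26  [terminal]
7. n2.mk = "wkk"  [f.mk ++ "k"]
8. n2.off = "kx"  ["kx"]
9. n2.ok = -6  [S.env + g.off - 25]
10. n1.cnt = false  [S.ok == A.off]
11. n5.pre = 11  [S.env + 17]
12. n5.env = -8  [S.env - 2]
13. n6.depth = true  [terminal]
14. n7.pre = 7  [B₀.env + 15]
15. n7.env = 9  [B₀.env + B₀.pre + 6]
16. n8.lab = 20  [terminal]
17. n9.off = 9  [terminal]
18. n7.idx = 20  [h.lab + g.off - 9]
19. n5.idx = -2  [B₀.env + B₁.idx - 14]
20. n10.lab = "xn"  ["xn"]
21. n10.off = -5  [S.env + B.idx + 3]
22. n11.pre = 9  [9]
23. n11.env = 22  [A.off * 3 + 37]
24. n12.mk = "rx"  [terminal]
25. n13.lab = 13  [terminal]
26. n11.idx = 23  [B.env + 1]
27. n10.cnt = false  [A.off > -5]
28. n0.mk = "vy"  ["vy"]
29. n0.off = "rm"  ["rm"]
30. n0.ok = -2  [S.env + B.idx + 6]

-6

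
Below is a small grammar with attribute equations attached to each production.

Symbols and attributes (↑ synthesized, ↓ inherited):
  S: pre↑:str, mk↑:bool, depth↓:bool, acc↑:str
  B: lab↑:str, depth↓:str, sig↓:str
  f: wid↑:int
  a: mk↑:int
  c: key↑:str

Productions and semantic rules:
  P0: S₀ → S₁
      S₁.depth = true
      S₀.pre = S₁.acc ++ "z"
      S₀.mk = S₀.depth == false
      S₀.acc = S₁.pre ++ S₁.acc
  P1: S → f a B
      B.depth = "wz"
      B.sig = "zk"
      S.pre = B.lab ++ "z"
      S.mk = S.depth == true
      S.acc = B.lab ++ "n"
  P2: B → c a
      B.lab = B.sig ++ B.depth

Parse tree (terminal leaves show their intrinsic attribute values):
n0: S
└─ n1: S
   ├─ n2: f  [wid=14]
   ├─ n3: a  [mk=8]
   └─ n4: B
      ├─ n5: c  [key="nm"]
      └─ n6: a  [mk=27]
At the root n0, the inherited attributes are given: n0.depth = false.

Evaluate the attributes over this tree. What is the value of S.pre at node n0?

"zkwznz"

1. n0.depth = false  [given at root]
2. n1.depth = true  [true]
3. n2.wid = 14  [terminal]
4. n3.mk = 8  [terminal]
5. n4.depth = "wz"  ["wz"]
6. n4.sig = "zk"  ["zk"]
7. n5.key = "nm"  [terminal]
8. n6.mk = 27  [terminal]
9. n4.lab = "zkwz"  [B.sig ++ B.depth]
10. n1.pre = "zkwzz"  [B.lab ++ "z"]
11. n1.mk = true  [S.depth == true]
12. n1.acc = "zkwzn"  [B.lab ++ "n"]
13. n0.pre = "zkwznz"  [S₁.acc ++ "z"]
14. n0.mk = true  [S₀.depth == false]
15. n0.acc = "zkwzzzkwzn"  [S₁.pre ++ S₁.acc]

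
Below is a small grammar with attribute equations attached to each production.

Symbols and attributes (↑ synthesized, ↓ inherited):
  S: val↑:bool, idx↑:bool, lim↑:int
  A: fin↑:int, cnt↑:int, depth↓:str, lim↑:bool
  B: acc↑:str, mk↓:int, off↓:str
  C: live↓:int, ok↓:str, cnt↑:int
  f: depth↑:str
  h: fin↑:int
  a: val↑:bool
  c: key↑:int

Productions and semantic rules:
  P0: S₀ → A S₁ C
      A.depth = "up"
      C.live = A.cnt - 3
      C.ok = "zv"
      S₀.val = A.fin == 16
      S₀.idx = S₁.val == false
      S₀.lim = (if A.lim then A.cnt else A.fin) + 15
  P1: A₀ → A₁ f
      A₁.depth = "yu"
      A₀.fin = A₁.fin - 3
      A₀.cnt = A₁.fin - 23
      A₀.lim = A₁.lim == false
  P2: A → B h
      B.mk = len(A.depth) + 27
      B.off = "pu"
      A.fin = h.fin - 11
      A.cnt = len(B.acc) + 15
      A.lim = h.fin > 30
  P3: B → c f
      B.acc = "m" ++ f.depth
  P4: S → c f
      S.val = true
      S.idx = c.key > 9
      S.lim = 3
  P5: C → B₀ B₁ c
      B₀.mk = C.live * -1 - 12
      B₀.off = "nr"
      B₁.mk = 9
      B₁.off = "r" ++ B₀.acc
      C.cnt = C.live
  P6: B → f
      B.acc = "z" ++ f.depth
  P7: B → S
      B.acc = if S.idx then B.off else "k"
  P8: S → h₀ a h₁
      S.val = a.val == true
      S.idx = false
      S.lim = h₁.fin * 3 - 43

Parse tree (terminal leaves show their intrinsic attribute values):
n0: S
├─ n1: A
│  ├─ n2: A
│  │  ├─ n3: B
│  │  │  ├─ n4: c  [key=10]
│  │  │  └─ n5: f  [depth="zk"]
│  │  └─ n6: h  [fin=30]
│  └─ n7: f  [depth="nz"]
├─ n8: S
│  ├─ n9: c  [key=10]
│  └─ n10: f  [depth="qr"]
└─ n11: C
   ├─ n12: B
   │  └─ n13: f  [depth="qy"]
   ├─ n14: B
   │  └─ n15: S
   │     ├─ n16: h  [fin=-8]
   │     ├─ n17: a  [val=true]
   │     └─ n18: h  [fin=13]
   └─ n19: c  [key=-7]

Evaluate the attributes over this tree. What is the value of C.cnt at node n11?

1. n1.depth = "up"  ["up"]
2. n2.depth = "yu"  ["yu"]
3. n3.mk = 29  [len(A.depth) + 27]
4. n3.off = "pu"  ["pu"]
5. n4.key = 10  [terminal]
6. n5.depth = "zk"  [terminal]
7. n3.acc = "mzk"  ["m" ++ f.depth]
8. n6.fin = 30  [terminal]
9. n2.fin = 19  [h.fin - 11]
10. n2.cnt = 18  [len(B.acc) + 15]
11. n2.lim = false  [h.fin > 30]
12. n7.depth = "nz"  [terminal]
13. n1.fin = 16  [A₁.fin - 3]
14. n1.cnt = -4  [A₁.fin - 23]
15. n1.lim = true  [A₁.lim == false]
16. n9.key = 10  [terminal]
17. n10.depth = "qr"  [terminal]
18. n8.val = true  [true]
19. n8.idx = true  [c.key > 9]
20. n8.lim = 3  [3]
21. n11.live = -7  [A.cnt - 3]
22. n11.ok = "zv"  ["zv"]
23. n12.mk = -5  [C.live * -1 - 12]
24. n12.off = "nr"  ["nr"]
25. n13.depth = "qy"  [terminal]
26. n12.acc = "zqy"  ["z" ++ f.depth]
27. n14.mk = 9  [9]
28. n14.off = "rzqy"  ["r" ++ B₀.acc]
29. n16.fin = -8  [terminal]
30. n17.val = true  [terminal]
31. n18.fin = 13  [terminal]
32. n15.val = true  [a.val == true]
33. n15.idx = false  [false]
34. n15.lim = -4  [h₁.fin * 3 - 43]
35. n14.acc = "k"  [if S.idx then B.off else "k"]
36. n19.key = -7  [terminal]
37. n11.cnt = -7  [C.live]
38. n0.val = true  [A.fin == 16]
39. n0.idx = false  [S₁.val == false]
40. n0.lim = 11  [(if A.lim then A.cnt else A.fin) + 15]

-7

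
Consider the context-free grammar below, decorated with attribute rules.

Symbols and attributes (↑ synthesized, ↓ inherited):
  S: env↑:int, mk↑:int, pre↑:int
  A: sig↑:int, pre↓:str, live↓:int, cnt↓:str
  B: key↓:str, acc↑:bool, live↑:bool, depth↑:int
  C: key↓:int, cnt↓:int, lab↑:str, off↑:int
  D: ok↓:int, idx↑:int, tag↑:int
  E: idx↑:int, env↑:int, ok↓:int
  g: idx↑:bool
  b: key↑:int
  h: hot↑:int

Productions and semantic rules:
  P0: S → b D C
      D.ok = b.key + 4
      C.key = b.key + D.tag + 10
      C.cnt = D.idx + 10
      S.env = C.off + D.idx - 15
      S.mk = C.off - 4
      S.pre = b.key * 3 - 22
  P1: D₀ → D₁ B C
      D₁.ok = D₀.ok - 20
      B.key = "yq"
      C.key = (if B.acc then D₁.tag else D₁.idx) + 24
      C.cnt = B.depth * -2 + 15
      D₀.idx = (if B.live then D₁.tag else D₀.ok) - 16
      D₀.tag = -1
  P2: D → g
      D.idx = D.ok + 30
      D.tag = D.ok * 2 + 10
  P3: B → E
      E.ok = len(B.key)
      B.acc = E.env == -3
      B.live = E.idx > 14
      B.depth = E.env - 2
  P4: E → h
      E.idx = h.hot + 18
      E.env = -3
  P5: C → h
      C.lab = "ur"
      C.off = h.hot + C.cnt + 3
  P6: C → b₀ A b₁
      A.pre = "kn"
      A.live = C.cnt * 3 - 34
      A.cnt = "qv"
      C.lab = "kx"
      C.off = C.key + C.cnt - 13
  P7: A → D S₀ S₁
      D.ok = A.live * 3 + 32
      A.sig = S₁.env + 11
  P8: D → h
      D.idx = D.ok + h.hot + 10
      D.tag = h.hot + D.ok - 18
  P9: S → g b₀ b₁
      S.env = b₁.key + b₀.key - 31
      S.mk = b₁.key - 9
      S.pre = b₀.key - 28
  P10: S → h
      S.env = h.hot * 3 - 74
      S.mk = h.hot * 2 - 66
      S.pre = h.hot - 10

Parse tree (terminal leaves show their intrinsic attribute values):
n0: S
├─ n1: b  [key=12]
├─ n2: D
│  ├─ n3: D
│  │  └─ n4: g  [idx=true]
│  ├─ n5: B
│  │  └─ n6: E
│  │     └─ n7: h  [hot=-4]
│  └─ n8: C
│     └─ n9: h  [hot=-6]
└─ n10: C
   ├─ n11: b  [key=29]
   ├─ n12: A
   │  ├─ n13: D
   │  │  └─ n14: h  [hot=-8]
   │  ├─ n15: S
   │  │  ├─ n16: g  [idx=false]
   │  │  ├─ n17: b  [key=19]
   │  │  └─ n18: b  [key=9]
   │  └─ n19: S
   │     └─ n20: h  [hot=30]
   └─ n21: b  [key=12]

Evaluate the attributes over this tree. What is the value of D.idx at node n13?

1. n1.key = 12  [terminal]
2. n2.ok = 16  [b.key + 4]
3. n3.ok = -4  [D₀.ok - 20]
4. n4.idx = true  [terminal]
5. n3.idx = 26  [D.ok + 30]
6. n3.tag = 2  [D.ok * 2 + 10]
7. n5.key = "yq"  ["yq"]
8. n6.ok = 2  [len(B.key)]
9. n7.hot = -4  [terminal]
10. n6.idx = 14  [h.hot + 18]
11. n6.env = -3  [-3]
12. n5.acc = true  [E.env == -3]
13. n5.live = false  [E.idx > 14]
14. n5.depth = -5  [E.env - 2]
15. n8.key = 26  [(if B.acc then D₁.tag else D₁.idx) + 24]
16. n8.cnt = 25  [B.depth * -2 + 15]
17. n9.hot = -6  [terminal]
18. n8.lab = "ur"  ["ur"]
19. n8.off = 22  [h.hot + C.cnt + 3]
20. n2.idx = 0  [(if B.live then D₁.tag else D₀.ok) - 16]
21. n2.tag = -1  [-1]
22. n10.key = 21  [b.key + D.tag + 10]
23. n10.cnt = 10  [D.idx + 10]
24. n11.key = 29  [terminal]
25. n12.pre = "kn"  ["kn"]
26. n12.live = -4  [C.cnt * 3 - 34]
27. n12.cnt = "qv"  ["qv"]
28. n13.ok = 20  [A.live * 3 + 32]
29. n14.hot = -8  [terminal]
30. n13.idx = 22  [D.ok + h.hot + 10]
31. n13.tag = -6  [h.hot + D.ok - 18]
32. n16.idx = false  [terminal]
33. n17.key = 19  [terminal]
34. n18.key = 9  [terminal]
35. n15.env = -3  [b₁.key + b₀.key - 31]
36. n15.mk = 0  [b₁.key - 9]
37. n15.pre = -9  [b₀.key - 28]
38. n20.hot = 30  [terminal]
39. n19.env = 16  [h.hot * 3 - 74]
40. n19.mk = -6  [h.hot * 2 - 66]
41. n19.pre = 20  [h.hot - 10]
42. n12.sig = 27  [S₁.env + 11]
43. n21.key = 12  [terminal]
44. n10.lab = "kx"  ["kx"]
45. n10.off = 18  [C.key + C.cnt - 13]
46. n0.env = 3  [C.off + D.idx - 15]
47. n0.mk = 14  [C.off - 4]
48. n0.pre = 14  [b.key * 3 - 22]

22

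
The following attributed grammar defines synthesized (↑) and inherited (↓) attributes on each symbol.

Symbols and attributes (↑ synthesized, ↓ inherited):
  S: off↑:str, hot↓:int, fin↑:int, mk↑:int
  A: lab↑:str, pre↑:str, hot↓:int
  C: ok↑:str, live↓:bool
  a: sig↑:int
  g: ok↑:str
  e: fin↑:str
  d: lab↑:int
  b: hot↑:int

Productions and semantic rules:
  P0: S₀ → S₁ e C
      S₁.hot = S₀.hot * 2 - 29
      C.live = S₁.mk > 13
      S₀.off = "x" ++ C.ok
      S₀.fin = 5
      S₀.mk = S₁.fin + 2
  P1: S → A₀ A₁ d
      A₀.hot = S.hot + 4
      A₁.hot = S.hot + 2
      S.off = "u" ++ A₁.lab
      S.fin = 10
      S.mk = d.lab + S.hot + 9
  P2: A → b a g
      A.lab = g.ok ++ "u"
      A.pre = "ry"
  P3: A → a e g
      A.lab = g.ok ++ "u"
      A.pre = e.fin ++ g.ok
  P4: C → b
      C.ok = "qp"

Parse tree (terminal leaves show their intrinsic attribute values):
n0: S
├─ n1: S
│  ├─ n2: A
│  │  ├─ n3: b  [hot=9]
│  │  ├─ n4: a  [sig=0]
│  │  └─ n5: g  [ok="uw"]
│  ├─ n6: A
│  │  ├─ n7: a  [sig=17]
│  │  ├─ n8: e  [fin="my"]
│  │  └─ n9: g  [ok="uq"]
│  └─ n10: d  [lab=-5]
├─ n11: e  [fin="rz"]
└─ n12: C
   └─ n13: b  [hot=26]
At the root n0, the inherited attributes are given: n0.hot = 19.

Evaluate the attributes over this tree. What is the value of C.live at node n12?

false

1. n0.hot = 19  [given at root]
2. n1.hot = 9  [S₀.hot * 2 - 29]
3. n2.hot = 13  [S.hot + 4]
4. n3.hot = 9  [terminal]
5. n4.sig = 0  [terminal]
6. n5.ok = "uw"  [terminal]
7. n2.lab = "uwu"  [g.ok ++ "u"]
8. n2.pre = "ry"  ["ry"]
9. n6.hot = 11  [S.hot + 2]
10. n7.sig = 17  [terminal]
11. n8.fin = "my"  [terminal]
12. n9.ok = "uq"  [terminal]
13. n6.lab = "uqu"  [g.ok ++ "u"]
14. n6.pre = "myuq"  [e.fin ++ g.ok]
15. n10.lab = -5  [terminal]
16. n1.off = "uuqu"  ["u" ++ A₁.lab]
17. n1.fin = 10  [10]
18. n1.mk = 13  [d.lab + S.hot + 9]
19. n11.fin = "rz"  [terminal]
20. n12.live = false  [S₁.mk > 13]
21. n13.hot = 26  [terminal]
22. n12.ok = "qp"  ["qp"]
23. n0.off = "xqp"  ["x" ++ C.ok]
24. n0.fin = 5  [5]
25. n0.mk = 12  [S₁.fin + 2]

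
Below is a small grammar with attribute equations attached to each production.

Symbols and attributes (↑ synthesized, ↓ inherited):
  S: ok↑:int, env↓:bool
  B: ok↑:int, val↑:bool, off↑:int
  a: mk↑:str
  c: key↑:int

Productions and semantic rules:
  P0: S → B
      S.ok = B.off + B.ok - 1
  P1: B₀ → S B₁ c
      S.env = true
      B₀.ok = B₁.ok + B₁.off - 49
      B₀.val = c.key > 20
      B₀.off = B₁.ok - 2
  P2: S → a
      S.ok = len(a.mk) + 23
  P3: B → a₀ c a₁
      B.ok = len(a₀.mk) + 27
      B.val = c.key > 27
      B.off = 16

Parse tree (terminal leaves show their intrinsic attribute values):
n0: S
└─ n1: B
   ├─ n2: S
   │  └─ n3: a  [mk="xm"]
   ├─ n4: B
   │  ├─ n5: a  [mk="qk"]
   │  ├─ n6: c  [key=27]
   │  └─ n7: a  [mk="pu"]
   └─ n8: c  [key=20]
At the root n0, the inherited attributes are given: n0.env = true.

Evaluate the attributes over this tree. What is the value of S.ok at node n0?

1. n0.env = true  [given at root]
2. n2.env = true  [true]
3. n3.mk = "xm"  [terminal]
4. n2.ok = 25  [len(a.mk) + 23]
5. n5.mk = "qk"  [terminal]
6. n6.key = 27  [terminal]
7. n7.mk = "pu"  [terminal]
8. n4.ok = 29  [len(a₀.mk) + 27]
9. n4.val = false  [c.key > 27]
10. n4.off = 16  [16]
11. n8.key = 20  [terminal]
12. n1.ok = -4  [B₁.ok + B₁.off - 49]
13. n1.val = false  [c.key > 20]
14. n1.off = 27  [B₁.ok - 2]
15. n0.ok = 22  [B.off + B.ok - 1]

22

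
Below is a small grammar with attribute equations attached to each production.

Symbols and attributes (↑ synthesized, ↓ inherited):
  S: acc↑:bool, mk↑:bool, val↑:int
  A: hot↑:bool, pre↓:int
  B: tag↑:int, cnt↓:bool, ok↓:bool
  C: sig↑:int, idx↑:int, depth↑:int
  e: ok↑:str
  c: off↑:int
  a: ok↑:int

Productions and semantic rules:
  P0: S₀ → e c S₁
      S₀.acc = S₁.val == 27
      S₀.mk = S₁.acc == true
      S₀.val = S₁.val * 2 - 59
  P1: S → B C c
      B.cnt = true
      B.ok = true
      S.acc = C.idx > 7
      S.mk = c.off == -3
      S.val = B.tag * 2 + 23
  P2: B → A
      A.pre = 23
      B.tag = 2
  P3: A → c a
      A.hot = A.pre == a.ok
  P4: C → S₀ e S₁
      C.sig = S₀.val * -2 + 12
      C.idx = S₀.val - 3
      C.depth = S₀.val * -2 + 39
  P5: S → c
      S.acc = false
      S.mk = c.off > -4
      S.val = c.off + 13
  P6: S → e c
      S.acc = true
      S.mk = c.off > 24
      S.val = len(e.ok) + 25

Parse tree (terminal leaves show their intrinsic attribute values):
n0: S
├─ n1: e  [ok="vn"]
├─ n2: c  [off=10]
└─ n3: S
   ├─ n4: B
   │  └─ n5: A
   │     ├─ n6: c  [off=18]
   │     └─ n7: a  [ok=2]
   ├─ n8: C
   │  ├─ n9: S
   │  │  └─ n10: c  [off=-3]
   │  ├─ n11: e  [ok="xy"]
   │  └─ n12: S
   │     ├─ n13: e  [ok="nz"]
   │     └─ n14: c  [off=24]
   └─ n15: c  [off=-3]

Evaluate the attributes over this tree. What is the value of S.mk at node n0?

false

1. n1.ok = "vn"  [terminal]
2. n2.off = 10  [terminal]
3. n4.cnt = true  [true]
4. n4.ok = true  [true]
5. n5.pre = 23  [23]
6. n6.off = 18  [terminal]
7. n7.ok = 2  [terminal]
8. n5.hot = false  [A.pre == a.ok]
9. n4.tag = 2  [2]
10. n10.off = -3  [terminal]
11. n9.acc = false  [false]
12. n9.mk = true  [c.off > -4]
13. n9.val = 10  [c.off + 13]
14. n11.ok = "xy"  [terminal]
15. n13.ok = "nz"  [terminal]
16. n14.off = 24  [terminal]
17. n12.acc = true  [true]
18. n12.mk = false  [c.off > 24]
19. n12.val = 27  [len(e.ok) + 25]
20. n8.sig = -8  [S₀.val * -2 + 12]
21. n8.idx = 7  [S₀.val - 3]
22. n8.depth = 19  [S₀.val * -2 + 39]
23. n15.off = -3  [terminal]
24. n3.acc = false  [C.idx > 7]
25. n3.mk = true  [c.off == -3]
26. n3.val = 27  [B.tag * 2 + 23]
27. n0.acc = true  [S₁.val == 27]
28. n0.mk = false  [S₁.acc == true]
29. n0.val = -5  [S₁.val * 2 - 59]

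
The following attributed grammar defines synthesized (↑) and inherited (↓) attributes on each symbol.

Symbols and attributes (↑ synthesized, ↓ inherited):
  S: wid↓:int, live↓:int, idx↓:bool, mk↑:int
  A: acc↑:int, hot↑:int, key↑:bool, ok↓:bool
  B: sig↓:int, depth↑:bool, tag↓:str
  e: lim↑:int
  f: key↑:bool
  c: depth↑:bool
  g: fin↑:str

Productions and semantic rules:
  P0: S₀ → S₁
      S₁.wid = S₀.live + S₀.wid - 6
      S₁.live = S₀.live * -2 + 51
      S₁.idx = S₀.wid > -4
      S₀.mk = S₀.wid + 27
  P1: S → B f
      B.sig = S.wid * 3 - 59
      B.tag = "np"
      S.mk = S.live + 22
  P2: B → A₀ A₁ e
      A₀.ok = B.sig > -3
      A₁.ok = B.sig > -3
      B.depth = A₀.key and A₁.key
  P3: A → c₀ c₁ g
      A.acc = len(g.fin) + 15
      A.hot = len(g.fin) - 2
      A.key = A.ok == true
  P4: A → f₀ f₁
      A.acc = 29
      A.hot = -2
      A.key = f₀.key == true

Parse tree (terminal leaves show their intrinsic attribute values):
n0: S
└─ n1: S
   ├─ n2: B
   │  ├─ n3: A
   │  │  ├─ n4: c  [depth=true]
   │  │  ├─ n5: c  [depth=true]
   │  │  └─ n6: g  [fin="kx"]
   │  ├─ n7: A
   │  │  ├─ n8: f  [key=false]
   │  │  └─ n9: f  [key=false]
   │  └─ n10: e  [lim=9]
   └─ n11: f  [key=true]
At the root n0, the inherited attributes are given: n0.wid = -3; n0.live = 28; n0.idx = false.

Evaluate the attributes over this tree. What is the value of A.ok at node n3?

true

1. n0.wid = -3  [given at root]
2. n0.live = 28  [given at root]
3. n0.idx = false  [given at root]
4. n1.wid = 19  [S₀.live + S₀.wid - 6]
5. n1.live = -5  [S₀.live * -2 + 51]
6. n1.idx = true  [S₀.wid > -4]
7. n2.sig = -2  [S.wid * 3 - 59]
8. n2.tag = "np"  ["np"]
9. n3.ok = true  [B.sig > -3]
10. n4.depth = true  [terminal]
11. n5.depth = true  [terminal]
12. n6.fin = "kx"  [terminal]
13. n3.acc = 17  [len(g.fin) + 15]
14. n3.hot = 0  [len(g.fin) - 2]
15. n3.key = true  [A.ok == true]
16. n7.ok = true  [B.sig > -3]
17. n8.key = false  [terminal]
18. n9.key = false  [terminal]
19. n7.acc = 29  [29]
20. n7.hot = -2  [-2]
21. n7.key = false  [f₀.key == true]
22. n10.lim = 9  [terminal]
23. n2.depth = false  [A₀.key and A₁.key]
24. n11.key = true  [terminal]
25. n1.mk = 17  [S.live + 22]
26. n0.mk = 24  [S₀.wid + 27]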